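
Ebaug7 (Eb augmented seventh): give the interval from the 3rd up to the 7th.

Spelling the chord: Eb–G–B–Db.
3rd = G; 7th = Db.
5 letter names make it a fifth; at 6 semitones (a half step narrower than perfect) the quality is diminished.
This 3–7 tritone is the characteristic tension at the heart of the dominant sound.

diminished fifth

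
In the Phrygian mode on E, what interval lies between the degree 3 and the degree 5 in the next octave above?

E phrygian: E F G A B C D.
That puts G below B.
Counting 10 letters and 16 half steps from G gives a major tenth.

major 10th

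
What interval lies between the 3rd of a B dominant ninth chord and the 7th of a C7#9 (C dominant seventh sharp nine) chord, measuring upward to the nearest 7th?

diminished sixth

The 3rd of B dominant ninth is D#; the 7th of C7#9 (C dominant seventh sharp nine) is Bb.
6 letter names make it a sixth; at 7 semitones (a whole step narrower than major) the quality is diminished.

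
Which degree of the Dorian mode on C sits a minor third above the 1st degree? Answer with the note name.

Eb

The scale is C D Eb F G A Bb.
The 1st degree is C; a minor third above that is Eb — scale degree 3.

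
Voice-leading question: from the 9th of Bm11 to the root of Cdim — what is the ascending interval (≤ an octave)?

diminished 8th

The 9th of Bm11 is C♯; the root of Cdim is C.
8 letter names make it an octave; at 11 semitones (a half step narrower than perfect) the quality is diminished.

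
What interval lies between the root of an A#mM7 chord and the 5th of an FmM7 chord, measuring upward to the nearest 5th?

d3

The root of A#mM7 is A#; the 5th of FmM7 is C.
From A# to C: 2 semitones over a third = diminished.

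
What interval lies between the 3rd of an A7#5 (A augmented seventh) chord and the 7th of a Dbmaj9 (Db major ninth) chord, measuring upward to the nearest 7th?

The 3rd of A7#5 (A augmented seventh) is C#; the 7th of Dbmaj9 (Db major ninth) is C.
8 letter names make it an octave; at 11 semitones (a half step narrower than perfect) the quality is diminished.

diminished 8th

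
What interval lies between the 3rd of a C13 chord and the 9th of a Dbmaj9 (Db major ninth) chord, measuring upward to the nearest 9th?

C13 has E as its 3rd, and Dbmaj9 (Db major ninth) has Eb as its 9th.
E up to Eb is 11 semitones, a half step narrower than a perfect octave, so the interval is diminished.

diminished octave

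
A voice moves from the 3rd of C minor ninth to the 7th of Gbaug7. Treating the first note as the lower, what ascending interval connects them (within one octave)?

minor second

C minor ninth has Eb as its 3rd, and Gbaug7 has Fb as its 7th.
Eb up to Fb is 1 semitone, a half step narrower than a major second, so the interval is minor.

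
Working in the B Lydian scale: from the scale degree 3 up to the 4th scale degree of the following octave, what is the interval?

M9

B lydian: B C# D# E# F# G# A#.
Scale degree 3 = D#; 4th degree (up an octave) = E#.
Counting 9 letters and 14 half steps from D# gives a major ninth.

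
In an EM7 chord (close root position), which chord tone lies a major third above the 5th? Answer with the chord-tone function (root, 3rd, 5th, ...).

Emaj7 (E major seventh) is spelled E–G#–B–D#.
The 5th is B. A major third above B is D#.
D# is the chord's 7th.

7th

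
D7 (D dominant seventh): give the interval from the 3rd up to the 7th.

diminished fifth

The chord tones of D7 are D–F♯–A–C.
So we need the interval from F♯ up to C.
F♯ up to C is 6 semitones, a half step narrower than a perfect fifth, so the interval is diminished.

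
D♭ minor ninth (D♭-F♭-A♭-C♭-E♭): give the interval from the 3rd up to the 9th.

major 7th

3rd = F♭; 9th = E♭.
F♭ up to E♭ spans 7 letter names and 11 semitones — a major seventh.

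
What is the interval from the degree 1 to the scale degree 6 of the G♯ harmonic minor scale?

minor sixth

Spelling the G♯ harmonic minor scale: G♯ A♯ B C♯ D♯ E F𝄪.
The degree 1 is G♯ and the scale degree 6 is E.
6 letter names make it a sixth; at 8 semitones (a half step narrower than major) the quality is minor.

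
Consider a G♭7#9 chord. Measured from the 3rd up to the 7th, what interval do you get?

Spelling the chord: G♭, B♭, D♭, F♭, A.
The 3rd is B♭ and the 7th is F♭.
From B♭ to F♭: 6 semitones over a fifth = diminished.

diminished 5th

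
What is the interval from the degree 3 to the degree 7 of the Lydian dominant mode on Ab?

diminished fifth

The scale runs Ab Bb C D Eb F Gb.
That puts C below Gb.
5 letter names make it a fifth; at 6 semitones (a half step narrower than perfect) the quality is diminished.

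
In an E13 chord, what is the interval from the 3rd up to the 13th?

The chord tones of E dominant thirteenth are E G# B D F# C#.
3rd = G#; 13th = C#.
G# up to C# spans 11 letter names and 17 semitones — a perfect eleventh.

perfect eleventh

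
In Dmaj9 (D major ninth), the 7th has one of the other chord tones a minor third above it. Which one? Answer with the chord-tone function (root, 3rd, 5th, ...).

9th

Dmaj9: D-F#-A-C#-E.
The 7th is C#. A minor third above C# is E.
E is the chord's 9th.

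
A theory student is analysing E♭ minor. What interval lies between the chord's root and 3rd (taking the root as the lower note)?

E♭- is spelled E♭ G♭ B♭.
So we need the interval from E♭ up to G♭.
3 letter names make it a third; at 3 semitones (a half step narrower than major) the quality is minor.

m3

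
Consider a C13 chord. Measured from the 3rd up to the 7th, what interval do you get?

diminished fifth

Spelling the chord: C–E–G–Bb–D–A.
The 3rd is E and the 7th is Bb.
E up to Bb is 6 semitones, a half step narrower than a perfect fifth, so the interval is diminished.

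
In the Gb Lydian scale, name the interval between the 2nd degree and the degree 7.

The scale runs Gb Ab Bb C Db Eb F.
So we need the interval from Ab up to F.
Counting 6 letters and 9 half steps from Ab gives a major sixth.

major sixth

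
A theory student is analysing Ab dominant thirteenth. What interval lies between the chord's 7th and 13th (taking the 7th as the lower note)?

Ab13 is spelled Ab–C–Eb–Gb–Bb–F.
7th = Gb; 13th = F.
From Gb to F is 11 semitones, exactly the major seventh.

major seventh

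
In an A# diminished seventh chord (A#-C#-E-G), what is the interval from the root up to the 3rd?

So we need the interval from A# up to C#.
From A# to C#: 3 semitones over a third = minor.

minor third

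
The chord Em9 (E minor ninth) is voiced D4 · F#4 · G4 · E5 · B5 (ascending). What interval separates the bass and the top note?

The outer voices are D4 and B5.
From D to B is 21 semitones, exactly the major thirteenth.

major thirteenth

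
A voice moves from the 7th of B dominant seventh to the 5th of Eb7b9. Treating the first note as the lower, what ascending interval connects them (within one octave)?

minor second

The 7th of B dominant seventh is A; the 5th of Eb7b9 is Bb.
2 letter names make it a second; at 1 semitone (a half step narrower than major) the quality is minor.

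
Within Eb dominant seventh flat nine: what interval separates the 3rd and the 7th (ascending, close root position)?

The chord tones of Eb7b9 are Eb G Bb Db Fb.
3rd = G; 7th = Db.
G up to Db is 6 semitones, a half step narrower than a perfect fifth, so the interval is diminished.
That tritone between 3rd and 7th is what gives the dominant seventh its pull toward resolution.

d5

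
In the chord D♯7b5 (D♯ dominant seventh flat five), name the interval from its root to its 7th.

D♯7b5: D♯-F𝄪-A-C♯.
Root = D♯; 7th = C♯.
7 letter names make it a seventh; at 10 semitones (a half step narrower than major) the quality is minor.

minor seventh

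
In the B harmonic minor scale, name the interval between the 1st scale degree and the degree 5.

B harmonic minor: B C♯ D E F♯ G A♯.
1st scale degree = B; 5th degree = F♯.
B up to F♯ spans 5 letter names and 7 semitones — a perfect fifth.

P5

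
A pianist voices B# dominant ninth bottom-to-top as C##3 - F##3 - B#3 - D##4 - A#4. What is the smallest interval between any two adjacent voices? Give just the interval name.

major 3rd

Adjacent intervals: C##3→F##3 = perfect fourth; F##3→B#3 = perfect fourth; B#3→D##4 = major third; D##4→A#4 = diminished fifth.
The smallest is B#3 to D##4, a major third (4 semitones).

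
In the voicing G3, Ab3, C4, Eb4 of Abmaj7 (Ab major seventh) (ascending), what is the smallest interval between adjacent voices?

Adjacent intervals: G3→Ab3 = minor second; Ab3→C4 = major third; C4→Eb4 = minor third.
The smallest is G3 to Ab3, a minor second (1 semitone).

minor 2nd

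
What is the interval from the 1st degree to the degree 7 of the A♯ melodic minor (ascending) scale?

A♯ melodic minor: A♯ B♯ C♯ D♯ E♯ F𝄪 G𝄪.
The 1st degree is A♯ and the scale degree 7 is G𝄪.
A♯ up to G𝄪 spans 7 letter names and 11 semitones — a major seventh.

major 7th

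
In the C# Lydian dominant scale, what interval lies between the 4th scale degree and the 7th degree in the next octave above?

Spelling the C# Lydian dominant scale: C# D# E# F## G# A# B.
The 4th scale degree is F## and the degree 7 (up an octave) is B.
F## up to B is 16 semitones, a half step narrower than a perfect eleventh, so the interval is diminished.

diminished 11th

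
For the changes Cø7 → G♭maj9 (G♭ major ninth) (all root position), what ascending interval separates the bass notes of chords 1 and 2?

diminished fifth

The roots are C and G♭.
From C to G♭: 6 semitones over a fifth = diminished.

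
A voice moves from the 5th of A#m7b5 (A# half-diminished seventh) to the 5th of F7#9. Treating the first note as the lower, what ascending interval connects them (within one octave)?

minor 6th

A#m7b5 (A# half-diminished seventh) has E as its 5th, and F7#9 has C as its 5th.
6 letter names make it a sixth; at 8 semitones (a half step narrower than major) the quality is minor.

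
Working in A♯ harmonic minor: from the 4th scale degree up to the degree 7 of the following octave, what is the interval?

A11

The scale runs A♯ B♯ C♯ D♯ E♯ F♯ G𝄪.
So we need the interval from D♯ up to G𝄪.
D♯ up to G𝄪 is 18 semitones, a half step wider than a perfect eleventh, so the interval is augmented.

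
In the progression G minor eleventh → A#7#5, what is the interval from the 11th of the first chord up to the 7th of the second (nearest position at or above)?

A5

The 11th of G minor eleventh is C; the 7th of A#7#5 is G#.
C up to G# is 8 semitones, a half step wider than a perfect fifth, so the interval is augmented.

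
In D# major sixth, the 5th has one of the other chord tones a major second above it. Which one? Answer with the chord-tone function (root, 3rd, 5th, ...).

6th

D#6 (D# major sixth): D#-F##-A#-B#.
The 5th is A#. A major second above A# is B#.
B# is the chord's 6th.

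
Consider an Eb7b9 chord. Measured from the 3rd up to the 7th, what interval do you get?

diminished fifth

The chord tones of Eb7b9 are Eb-G-Bb-Db-Fb.
That puts G below Db.
From G to Db: 6 semitones over a fifth = diminished.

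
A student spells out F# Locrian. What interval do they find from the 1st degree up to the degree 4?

Spelling F# Locrian: F# G A B C D E.
The 1st degree is F# and the scale degree 4 is B.
From F# to B is 5 semitones, exactly the perfect fourth.

perfect fourth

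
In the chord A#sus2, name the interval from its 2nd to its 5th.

perfect fourth

A#sus2 is spelled A#–B#–E#.
The 2nd is B# and the 5th is E#.
B# up to E# spans 4 letter names and 5 semitones — a perfect fourth.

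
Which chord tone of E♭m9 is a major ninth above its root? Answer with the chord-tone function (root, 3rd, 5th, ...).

The chord tones of E♭m9 are E♭–G♭–B♭–D♭–F.
The root is E♭. A major ninth above E♭ is F.
F is the chord's 9th.

9th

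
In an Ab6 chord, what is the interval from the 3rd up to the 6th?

Ab6 is spelled Ab-C-Eb-F.
So we need the interval from C up to F.
Counting 4 letters and 5 half steps from C gives a perfect fourth.

perfect fourth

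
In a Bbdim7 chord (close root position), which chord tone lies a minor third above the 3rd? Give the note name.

Fb

Spelling the chord: Bb, Db, Fb, Abb.
The 3rd is Db. A minor third above Db is Fb.
Fb is the chord's 5th.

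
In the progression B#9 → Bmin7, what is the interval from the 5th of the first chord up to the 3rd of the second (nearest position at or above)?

B#9 has F## as its 5th, and Bmin7 has D as its 3rd.
From F## to D: 7 semitones over a sixth = diminished.

diminished sixth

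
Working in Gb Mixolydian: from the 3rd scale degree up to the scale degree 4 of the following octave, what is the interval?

Gb mixolydian: Gb Ab Bb Cb Db Eb Fb.
That puts Bb below Cb.
Bb up to Cb is 13 semitones, a half step narrower than a major ninth, so the interval is minor.

minor ninth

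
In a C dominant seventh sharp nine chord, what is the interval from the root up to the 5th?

C7#9: C, E, G, Bb, D#.
Root = C; 5th = G.
From C to G is 7 semitones, exactly the perfect fifth.

P5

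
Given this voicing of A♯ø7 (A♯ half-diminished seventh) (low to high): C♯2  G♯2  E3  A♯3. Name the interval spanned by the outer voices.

The outer voices are C♯2 and A♯3.
Counting 13 letters and 21 half steps from C♯ gives a major thirteenth.

major 13th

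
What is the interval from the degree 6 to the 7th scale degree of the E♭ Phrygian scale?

major second

E♭ phrygian: E♭ F♭ G♭ A♭ B♭ C♭ D♭.
So we need the interval from C♭ up to D♭.
From C♭ to D♭ is 2 semitones, exactly the major second.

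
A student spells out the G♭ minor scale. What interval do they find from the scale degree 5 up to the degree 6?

The scale runs G♭ A♭ B𝄫 C♭ D♭ E𝄫 F♭.
Scale degree 5 = D♭; 6th degree = E𝄫.
2 letter names make it a second; at 1 semitone (a half step narrower than major) the quality is minor.

minor second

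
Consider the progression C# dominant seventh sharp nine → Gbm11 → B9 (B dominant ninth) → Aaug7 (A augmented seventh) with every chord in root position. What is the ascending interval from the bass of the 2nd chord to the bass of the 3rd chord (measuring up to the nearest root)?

augmented 3rd

The roots are Gb and B.
From Gb to B: 5 semitones over a third = augmented.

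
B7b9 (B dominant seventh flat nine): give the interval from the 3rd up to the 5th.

minor third

B7b9: B D♯ F♯ A C.
3rd = D♯; 5th = F♯.
From D♯ to F♯: 3 semitones over a third = minor.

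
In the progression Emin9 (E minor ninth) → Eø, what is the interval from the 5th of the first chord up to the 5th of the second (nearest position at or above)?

d8

The 5th of Emin9 (E minor ninth) is B; the 5th of Eø is Bb.
B up to Bb is 11 semitones, a half step narrower than a perfect octave, so the interval is diminished.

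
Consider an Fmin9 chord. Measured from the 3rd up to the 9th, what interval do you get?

Fmin9 is spelled F–Ab–C–Eb–G.
3rd = Ab; 9th = G.
From Ab to G is 11 semitones, exactly the major seventh.

major 7th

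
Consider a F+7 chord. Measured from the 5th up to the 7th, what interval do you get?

F+7: F–A–C#–Eb.
So we need the interval from C# up to Eb.
C# up to Eb is 2 semitones, a whole step narrower than a major third, so the interval is diminished.

d3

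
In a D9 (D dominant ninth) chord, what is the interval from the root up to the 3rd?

major 3rd

The chord tones of D9 are D, F♯, A, C, E.
The root is D and the 3rd is F♯.
D up to F♯ spans 3 letter names and 4 semitones — a major third.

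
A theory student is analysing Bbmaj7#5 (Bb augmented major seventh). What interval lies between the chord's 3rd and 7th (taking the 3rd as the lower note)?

perfect fifth

Bbmaj7#5 is spelled Bb D F# A.
That puts D below A.
D up to A spans 5 letter names and 7 semitones — a perfect fifth.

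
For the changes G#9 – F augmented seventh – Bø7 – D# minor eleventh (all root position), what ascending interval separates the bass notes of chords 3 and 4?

major 3rd

The roots are B and D#.
From B to D# is 4 semitones, exactly the major third.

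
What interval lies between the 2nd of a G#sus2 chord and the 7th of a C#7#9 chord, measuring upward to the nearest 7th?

m2

The 2nd of G#sus2 is A#; the 7th of C#7#9 is B.
A# up to B is 1 semitone, a half step narrower than a major second, so the interval is minor.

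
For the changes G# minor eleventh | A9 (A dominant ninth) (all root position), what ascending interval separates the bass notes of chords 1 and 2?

minor 2nd

The roots are G# and A.
G# up to A is 1 semitone, a half step narrower than a major second, so the interval is minor.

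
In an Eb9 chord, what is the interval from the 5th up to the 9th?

perfect fifth

Eb9 is spelled Eb G Bb Db F.
So we need the interval from Bb up to F.
Counting 5 letters and 7 half steps from Bb gives a perfect fifth.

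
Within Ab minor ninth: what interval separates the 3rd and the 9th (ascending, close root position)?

Abmin9 (Ab minor ninth) is spelled Ab-Cb-Eb-Gb-Bb.
So we need the interval from Cb up to Bb.
Cb up to Bb spans 7 letter names and 11 semitones — a major seventh.

major seventh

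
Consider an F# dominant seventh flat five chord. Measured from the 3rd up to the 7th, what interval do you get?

diminished fifth

F#7b5 (F# dominant seventh flat five): F#, A#, C, E.
3rd = A#; 7th = E.
A# up to E is 6 semitones, a half step narrower than a perfect fifth, so the interval is diminished.
That tritone between 3rd and 7th is what gives the dominant seventh its pull toward resolution.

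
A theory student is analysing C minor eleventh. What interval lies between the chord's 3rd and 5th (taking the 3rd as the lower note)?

The chord tones of Cm11 (C minor eleventh) are C, Eb, G, Bb, D, F.
3rd = Eb; 5th = G.
From Eb to G is 4 semitones, exactly the major third.

major third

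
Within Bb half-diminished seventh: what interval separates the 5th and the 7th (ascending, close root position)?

M3

Bb half-diminished seventh: Bb Db Fb Ab.
That puts Fb below Ab.
From Fb to Ab is 4 semitones, exactly the major third.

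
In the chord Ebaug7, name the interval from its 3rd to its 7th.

Eb augmented seventh: Eb–G–B–Db.
That puts G below Db.
From G to Db: 6 semitones over a fifth = diminished.
This 3–7 tritone is the characteristic tension at the heart of the dominant sound.

diminished fifth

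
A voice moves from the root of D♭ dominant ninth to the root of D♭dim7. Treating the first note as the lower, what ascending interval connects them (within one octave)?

perfect unison

The root of D♭ dominant ninth is D♭; the root of D♭dim7 is D♭.
Counting 1 letters and 0 half steps from D♭ gives a perfect unison.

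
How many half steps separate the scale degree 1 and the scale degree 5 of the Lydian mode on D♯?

The scale is D♯ E♯ F𝄪 G𝄪 A♯ B♯ C𝄪.
D♯ up to A♯ is a perfect fifth — 7 semitones.

7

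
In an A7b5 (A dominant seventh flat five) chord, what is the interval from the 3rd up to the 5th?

d3

A7b5: A, C#, Eb, G.
The 3rd is C# and the 5th is Eb.
3 letter names make it a third; at 2 semitones (a whole step narrower than major) the quality is diminished.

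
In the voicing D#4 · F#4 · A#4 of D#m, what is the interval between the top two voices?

major third

Those voices are F#4 and A#4.
Counting 3 letters and 4 half steps from F# gives a major third.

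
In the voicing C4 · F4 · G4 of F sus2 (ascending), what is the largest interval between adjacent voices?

Adjacent intervals: C4→F4 = perfect fourth; F4→G4 = major second.
The largest is C4 to F4, a perfect fourth (5 semitones).

perfect 4th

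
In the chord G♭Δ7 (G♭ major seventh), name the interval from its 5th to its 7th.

major third

The chord tones of G♭Δ7 (G♭ major seventh) are G♭–B♭–D♭–F.
5th = D♭; 7th = F.
From D♭ to F is 4 semitones, exactly the major third.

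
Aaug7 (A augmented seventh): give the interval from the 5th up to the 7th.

The chord tones of A7#5 are A, C#, E#, G.
5th = E#; 7th = G.
From E# to G: 2 semitones over a third = diminished.

diminished third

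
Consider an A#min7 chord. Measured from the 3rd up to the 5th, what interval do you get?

A# minor seventh is spelled A#–C#–E#–G#.
So we need the interval from C# up to E#.
From C# to E# is 4 semitones, exactly the major third.

major third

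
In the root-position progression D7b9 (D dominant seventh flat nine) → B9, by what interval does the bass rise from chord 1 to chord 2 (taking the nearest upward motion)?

major sixth

The roots are D and B.
Counting 6 letters and 9 half steps from D gives a major sixth.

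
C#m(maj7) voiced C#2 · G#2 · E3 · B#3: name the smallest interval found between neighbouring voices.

Adjacent intervals: C#2→G#2 = perfect fifth; G#2→E3 = minor sixth; E3→B#3 = augmented fifth.
The smallest is C#2 to G#2, a perfect fifth (7 semitones).

perfect fifth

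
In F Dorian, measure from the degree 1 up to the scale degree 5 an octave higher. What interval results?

The scale runs F G Ab Bb C D Eb.
Degree 1 = F; degree 5 (up an octave) = C.
Counting 12 letters and 19 half steps from F gives a perfect twelfth.

perfect twelfth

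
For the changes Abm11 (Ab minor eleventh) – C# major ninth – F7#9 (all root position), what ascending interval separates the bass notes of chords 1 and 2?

The roots are Ab and C#.
3 letter names make it a third; at 5 semitones (a half step wider than major) the quality is augmented.

A3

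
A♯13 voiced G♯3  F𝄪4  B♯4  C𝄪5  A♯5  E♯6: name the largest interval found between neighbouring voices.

Adjacent intervals: G♯3→F𝄪4 = major seventh; F𝄪4→B♯4 = perfect fourth; B♯4→C𝄪5 = major second; C𝄪5→A♯5 = minor sixth; A♯5→E♯6 = perfect fifth.
The largest is G♯3 to F𝄪4, a major seventh (11 semitones).

major 7th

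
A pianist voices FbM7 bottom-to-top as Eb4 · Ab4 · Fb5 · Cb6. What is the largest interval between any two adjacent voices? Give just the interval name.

minor 6th

Adjacent intervals: Eb4→Ab4 = perfect fourth; Ab4→Fb5 = minor sixth; Fb5→Cb6 = perfect fifth.
The largest is Ab4 to Fb5, a minor sixth (8 semitones).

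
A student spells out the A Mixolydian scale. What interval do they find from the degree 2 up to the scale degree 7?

minor sixth

The scale runs A B C♯ D E F♯ G.
Degree 2 = B; scale degree 7 = G.
6 letter names make it a sixth; at 8 semitones (a half step narrower than major) the quality is minor.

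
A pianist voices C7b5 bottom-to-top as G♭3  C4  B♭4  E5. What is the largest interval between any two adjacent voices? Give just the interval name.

Adjacent intervals: G♭3→C4 = augmented fourth; C4→B♭4 = minor seventh; B♭4→E5 = augmented fourth.
The largest is C4 to B♭4, a minor seventh (10 semitones).

m7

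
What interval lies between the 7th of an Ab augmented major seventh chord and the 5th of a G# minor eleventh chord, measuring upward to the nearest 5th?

Ab augmented major seventh has G as its 7th, and G# minor eleventh has D# as its 5th.
G up to D# is 8 semitones, a half step wider than a perfect fifth, so the interval is augmented.

augmented fifth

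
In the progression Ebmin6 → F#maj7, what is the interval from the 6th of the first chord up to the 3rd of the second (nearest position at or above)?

augmented 6th

Ebmin6 has C as its 6th, and F#maj7 has A# as its 3rd.
C up to A# is 10 semitones, a half step wider than a major sixth, so the interval is augmented.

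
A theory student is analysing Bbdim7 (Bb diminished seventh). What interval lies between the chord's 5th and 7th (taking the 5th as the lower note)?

Bb°7 (Bb diminished seventh): Bb–Db–Fb–Abb.
So we need the interval from Fb up to Abb.
3 letter names make it a third; at 3 semitones (a half step narrower than major) the quality is minor.

minor third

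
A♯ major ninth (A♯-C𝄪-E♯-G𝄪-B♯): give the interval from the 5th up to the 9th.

perfect 5th

That puts E♯ below B♯.
Counting 5 letters and 7 half steps from E♯ gives a perfect fifth.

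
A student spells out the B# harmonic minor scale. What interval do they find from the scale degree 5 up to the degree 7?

M3

Spelling the B# harmonic minor scale: B# C## D# E# F## G# A##.
So we need the interval from F## up to A##.
F## up to A## spans 3 letter names and 4 semitones — a major third.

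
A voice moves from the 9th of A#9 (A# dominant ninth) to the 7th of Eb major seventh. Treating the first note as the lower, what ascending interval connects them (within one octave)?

A#9 (A# dominant ninth) has B# as its 9th, and Eb major seventh has D as its 7th.
From B# to D: 2 semitones over a third = diminished.

diminished 3rd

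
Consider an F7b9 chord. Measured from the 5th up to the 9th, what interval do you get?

diminished fifth

Spelling the chord: F-A-C-E♭-G♭.
5th = C; 9th = G♭.
5 letter names make it a fifth; at 6 semitones (a half step narrower than perfect) the quality is diminished.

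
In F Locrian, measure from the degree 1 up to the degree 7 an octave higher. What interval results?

minor fourteenth

F locrian: F Gb Ab Bb Cb Db Eb.
Degree 1 = F; 7th scale degree (up an octave) = Eb.
F up to Eb is 22 semitones, a half step narrower than a major fourteenth, so the interval is minor.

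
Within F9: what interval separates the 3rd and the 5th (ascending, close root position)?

minor third

Spelling the chord: F A C Eb G.
That puts A below C.
From A to C: 3 semitones over a third = minor.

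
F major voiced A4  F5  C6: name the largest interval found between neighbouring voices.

m6

Adjacent intervals: A4→F5 = minor sixth; F5→C6 = perfect fifth.
The largest is A4 to F5, a minor sixth (8 semitones).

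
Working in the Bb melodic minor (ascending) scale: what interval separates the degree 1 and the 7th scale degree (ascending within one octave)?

Spelling the Bb melodic minor (ascending) scale: Bb C Db Eb F G A.
That puts Bb below A.
Counting 7 letters and 11 half steps from Bb gives a major seventh.

major seventh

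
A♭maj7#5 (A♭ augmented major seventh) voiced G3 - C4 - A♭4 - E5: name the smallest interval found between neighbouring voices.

Adjacent intervals: G3→C4 = perfect fourth; C4→A♭4 = minor sixth; A♭4→E5 = augmented fifth.
The smallest is G3 to C4, a perfect fourth (5 semitones).

perfect fourth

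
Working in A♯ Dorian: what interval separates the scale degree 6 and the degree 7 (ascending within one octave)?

minor second

Spelling A♯ Dorian: A♯ B♯ C♯ D♯ E♯ F𝄪 G♯.
The scale degree 6 is F𝄪 and the 7th degree is G♯.
From F𝄪 to G♯: 1 semitone over a second = minor.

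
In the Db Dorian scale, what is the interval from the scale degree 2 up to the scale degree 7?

minor sixth

Spelling the Db Dorian scale: Db Eb Fb Gb Ab Bb Cb.
That puts Eb below Cb.
6 letter names make it a sixth; at 8 semitones (a half step narrower than major) the quality is minor.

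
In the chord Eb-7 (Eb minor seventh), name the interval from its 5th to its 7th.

minor third

Ebm7 is spelled Eb-Gb-Bb-Db.
So we need the interval from Bb up to Db.
Bb up to Db is 3 semitones, a half step narrower than a major third, so the interval is minor.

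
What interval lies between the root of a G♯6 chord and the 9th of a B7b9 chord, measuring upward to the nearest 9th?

diminished fourth

G♯6 has G♯ as its root, and B7b9 has C as its 9th.
From G♯ to C: 4 semitones over a fourth = diminished.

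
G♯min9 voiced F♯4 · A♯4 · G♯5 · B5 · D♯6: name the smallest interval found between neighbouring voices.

Adjacent intervals: F♯4→A♯4 = major third; A♯4→G♯5 = minor seventh; G♯5→B5 = minor third; B5→D♯6 = major third.
The smallest is G♯5 to B5, a minor third (3 semitones).

minor third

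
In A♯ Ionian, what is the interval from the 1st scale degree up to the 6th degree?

major sixth

Spelling A♯ Ionian: A♯ B♯ C𝄪 D♯ E♯ F𝄪 G𝄪.
1st scale degree = A♯; 6th degree = F𝄪.
Counting 6 letters and 9 half steps from A♯ gives a major sixth.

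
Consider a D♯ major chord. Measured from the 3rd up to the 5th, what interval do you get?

minor third

Spelling the chord: D♯, F𝄪, A♯.
The 3rd is F𝄪 and the 5th is A♯.
From F𝄪 to A♯: 3 semitones over a third = minor.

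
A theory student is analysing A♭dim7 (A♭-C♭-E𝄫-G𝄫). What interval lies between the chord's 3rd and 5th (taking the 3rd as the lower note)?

That puts C♭ below E𝄫.
3 letter names make it a third; at 3 semitones (a half step narrower than major) the quality is minor.

minor 3rd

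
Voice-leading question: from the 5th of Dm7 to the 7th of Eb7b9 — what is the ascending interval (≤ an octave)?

diminished 4th

The 5th of Dm7 is A; the 7th of Eb7b9 is Db.
4 letter names make it a fourth; at 4 semitones (a half step narrower than perfect) the quality is diminished.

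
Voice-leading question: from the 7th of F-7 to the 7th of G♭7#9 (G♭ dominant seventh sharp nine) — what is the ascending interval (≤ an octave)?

The 7th of F-7 is E♭; the 7th of G♭7#9 (G♭ dominant seventh sharp nine) is F♭.
2 letter names make it a second; at 1 semitone (a half step narrower than major) the quality is minor.

minor 2nd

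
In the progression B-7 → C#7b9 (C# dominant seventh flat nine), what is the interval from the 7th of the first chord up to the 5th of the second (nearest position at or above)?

B-7 has A as its 7th, and C#7b9 (C# dominant seventh flat nine) has G# as its 5th.
Counting 7 letters and 11 half steps from A gives a major seventh.

M7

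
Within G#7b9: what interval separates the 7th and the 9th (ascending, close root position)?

minor third

The chord tones of G#7b9 are G#–B#–D#–F#–A.
That puts F# below A.
3 letter names make it a third; at 3 semitones (a half step narrower than major) the quality is minor.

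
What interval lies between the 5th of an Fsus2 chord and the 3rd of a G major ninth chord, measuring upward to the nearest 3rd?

Fsus2 has C as its 5th, and G major ninth has B as its 3rd.
Counting 7 letters and 11 half steps from C gives a major seventh.

major seventh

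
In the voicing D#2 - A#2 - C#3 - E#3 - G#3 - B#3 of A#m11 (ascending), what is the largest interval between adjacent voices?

Adjacent intervals: D#2→A#2 = perfect fifth; A#2→C#3 = minor third; C#3→E#3 = major third; E#3→G#3 = minor third; G#3→B#3 = major third.
The largest is D#2 to A#2, a perfect fifth (7 semitones).

perfect fifth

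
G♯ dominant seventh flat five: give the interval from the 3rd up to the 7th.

diminished 5th

G♯7b5: G♯–B♯–D–F♯.
So we need the interval from B♯ up to F♯.
From B♯ to F♯: 6 semitones over a fifth = diminished.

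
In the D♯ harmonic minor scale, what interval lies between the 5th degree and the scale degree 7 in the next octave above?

The scale runs D♯ E♯ F♯ G♯ A♯ B C𝄪.
The 5th degree is A♯ and the 7th scale degree (up an octave) is C𝄪.
A♯ up to C𝄪 spans 10 letter names and 16 semitones — a major tenth.

major 10th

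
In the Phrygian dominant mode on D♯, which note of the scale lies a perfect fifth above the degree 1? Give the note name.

The scale is D♯ E F𝄪 G♯ A♯ B C♯.
The degree 1 is D♯; a perfect fifth above that is A♯ — scale degree 5.

A#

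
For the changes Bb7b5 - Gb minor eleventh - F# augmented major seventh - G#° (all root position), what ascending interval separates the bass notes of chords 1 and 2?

The roots are Bb and Gb.
Bb up to Gb is 8 semitones, a half step narrower than a major sixth, so the interval is minor.

minor 6th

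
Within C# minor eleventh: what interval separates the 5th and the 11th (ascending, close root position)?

minor 7th

C#m11: C#, E, G#, B, D#, F#.
That puts G# below F#.
G# up to F# is 10 semitones, a half step narrower than a major seventh, so the interval is minor.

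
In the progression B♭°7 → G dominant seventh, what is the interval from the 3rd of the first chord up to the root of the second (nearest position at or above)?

B♭°7 has D♭ as its 3rd, and G dominant seventh has G as its root.
From D♭ to G: 6 semitones over a fourth = augmented.

augmented 4th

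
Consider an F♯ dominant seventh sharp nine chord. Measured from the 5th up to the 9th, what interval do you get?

augmented fifth

F♯7#9 (F♯ dominant seventh sharp nine) is spelled F♯–A♯–C♯–E–G𝄪.
That puts C♯ below G𝄪.
From C♯ to G𝄪: 8 semitones over a fifth = augmented.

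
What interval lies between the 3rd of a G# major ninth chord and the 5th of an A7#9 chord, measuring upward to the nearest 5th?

diminished 4th

The 3rd of G# major ninth is B#; the 5th of A7#9 is E.
B# up to E is 4 semitones, a half step narrower than a perfect fourth, so the interval is diminished.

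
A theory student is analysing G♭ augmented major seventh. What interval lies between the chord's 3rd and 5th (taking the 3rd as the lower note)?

G♭+maj7: G♭-B♭-D-F.
So we need the interval from B♭ up to D.
B♭ up to D spans 3 letter names and 4 semitones — a major third.

major 3rd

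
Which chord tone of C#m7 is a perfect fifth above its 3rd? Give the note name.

B

Spelling the chord: C# E G# B.
The 3rd is E. A perfect fifth above E is B.
B is the chord's 7th.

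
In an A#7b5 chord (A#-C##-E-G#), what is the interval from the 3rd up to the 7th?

So we need the interval from C## up to G#.
5 letter names make it a fifth; at 6 semitones (a half step narrower than perfect) the quality is diminished.
This 3–7 tritone is the characteristic tension at the heart of the dominant sound.

diminished 5th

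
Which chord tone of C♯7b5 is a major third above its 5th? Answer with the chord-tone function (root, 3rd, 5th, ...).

Spelling the chord: C♯, E♯, G, B.
The 5th is G. A major third above G is B.
B is the chord's 7th.

7th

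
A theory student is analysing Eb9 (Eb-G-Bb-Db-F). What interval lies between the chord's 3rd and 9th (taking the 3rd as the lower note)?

minor 7th

So we need the interval from G up to F.
7 letter names make it a seventh; at 10 semitones (a half step narrower than major) the quality is minor.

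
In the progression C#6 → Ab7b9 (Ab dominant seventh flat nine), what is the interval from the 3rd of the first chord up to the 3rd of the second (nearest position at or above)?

diminished sixth

C#6 has E# as its 3rd, and Ab7b9 (Ab dominant seventh flat nine) has C as its 3rd.
E# up to C is 7 semitones, a whole step narrower than a major sixth, so the interval is diminished.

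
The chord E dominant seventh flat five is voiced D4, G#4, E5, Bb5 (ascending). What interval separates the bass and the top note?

The outer voices are D4 and Bb5.
From D to Bb: 20 semitones over a thirteenth = minor.

minor 13th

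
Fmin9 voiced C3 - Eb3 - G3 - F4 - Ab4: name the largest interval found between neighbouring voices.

Adjacent intervals: C3→Eb3 = minor third; Eb3→G3 = major third; G3→F4 = minor seventh; F4→Ab4 = minor third.
The largest is G3 to F4, a minor seventh (10 semitones).

minor seventh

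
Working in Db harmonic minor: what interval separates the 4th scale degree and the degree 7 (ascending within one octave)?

Spelling Db harmonic minor: Db Eb Fb Gb Ab Bbb C.
The 4th scale degree is Gb and the scale degree 7 is C.
4 letter names make it a fourth; at 6 semitones (a half step wider than perfect) the quality is augmented.

augmented fourth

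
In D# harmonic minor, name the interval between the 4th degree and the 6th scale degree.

minor third

Spelling D# harmonic minor: D# E# F# G# A# B C##.
4th degree = G#; 6th degree = B.
G# up to B is 3 semitones, a half step narrower than a major third, so the interval is minor.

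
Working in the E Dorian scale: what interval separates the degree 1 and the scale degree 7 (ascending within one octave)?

minor seventh

Spelling the E Dorian scale: E F♯ G A B C♯ D.
So we need the interval from E up to D.
E up to D is 10 semitones, a half step narrower than a major seventh, so the interval is minor.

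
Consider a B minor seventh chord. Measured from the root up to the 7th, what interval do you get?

minor 7th

Spelling the chord: B-D-F#-A.
The root is B and the 7th is A.
From B to A: 10 semitones over a seventh = minor.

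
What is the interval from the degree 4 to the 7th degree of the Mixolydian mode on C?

perfect 4th

C mixolydian: C D E F G A Bb.
The degree 4 is F and the scale degree 7 is Bb.
From F to Bb is 5 semitones, exactly the perfect fourth.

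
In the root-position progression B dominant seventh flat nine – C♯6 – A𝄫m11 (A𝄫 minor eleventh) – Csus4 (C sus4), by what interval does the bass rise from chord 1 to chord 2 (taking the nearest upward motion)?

major second

The roots are B and C♯.
Counting 2 letters and 2 half steps from B gives a major second.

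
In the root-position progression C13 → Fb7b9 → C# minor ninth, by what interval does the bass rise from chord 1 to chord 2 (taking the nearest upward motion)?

The roots are C and Fb.
From C to Fb: 4 semitones over a fourth = diminished.

d4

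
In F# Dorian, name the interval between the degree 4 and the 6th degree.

Spelling F# Dorian: F# G# A B C# D# E.
That puts B below D#.
From B to D# is 4 semitones, exactly the major third.

M3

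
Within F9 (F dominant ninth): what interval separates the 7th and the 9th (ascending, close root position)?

M3

Spelling the chord: F, A, C, E♭, G.
The 7th is E♭ and the 9th is G.
E♭ up to G spans 3 letter names and 4 semitones — a major third.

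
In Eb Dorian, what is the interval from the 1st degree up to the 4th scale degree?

Eb dorian: Eb F Gb Ab Bb C Db.
So we need the interval from Eb up to Ab.
Eb up to Ab spans 4 letter names and 5 semitones — a perfect fourth.

perfect fourth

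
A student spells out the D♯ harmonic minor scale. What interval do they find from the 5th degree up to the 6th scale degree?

D♯ harmonic minor: D♯ E♯ F♯ G♯ A♯ B C𝄪.
5th degree = A♯; scale degree 6 = B.
2 letter names make it a second; at 1 semitone (a half step narrower than major) the quality is minor.

minor second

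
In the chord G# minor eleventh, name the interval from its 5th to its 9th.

P5

Spelling the chord: G# B D# F# A# C#.
5th = D#; 9th = A#.
From D# to A# is 7 semitones, exactly the perfect fifth.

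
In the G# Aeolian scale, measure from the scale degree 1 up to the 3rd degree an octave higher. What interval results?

The scale runs G# A# B C# D# E F#.
The scale degree 1 is G# and the scale degree 3 (up an octave) is B.
From G# to B: 15 semitones over a tenth = minor.

minor tenth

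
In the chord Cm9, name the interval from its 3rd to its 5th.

major third

The chord tones of Cmin9 (C minor ninth) are C E♭ G B♭ D.
So we need the interval from E♭ up to G.
E♭ up to G spans 3 letter names and 4 semitones — a major third.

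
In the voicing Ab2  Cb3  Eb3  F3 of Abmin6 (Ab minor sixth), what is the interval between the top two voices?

major second

Those voices are Eb3 and F3.
Eb up to F spans 2 letter names and 2 semitones — a major second.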